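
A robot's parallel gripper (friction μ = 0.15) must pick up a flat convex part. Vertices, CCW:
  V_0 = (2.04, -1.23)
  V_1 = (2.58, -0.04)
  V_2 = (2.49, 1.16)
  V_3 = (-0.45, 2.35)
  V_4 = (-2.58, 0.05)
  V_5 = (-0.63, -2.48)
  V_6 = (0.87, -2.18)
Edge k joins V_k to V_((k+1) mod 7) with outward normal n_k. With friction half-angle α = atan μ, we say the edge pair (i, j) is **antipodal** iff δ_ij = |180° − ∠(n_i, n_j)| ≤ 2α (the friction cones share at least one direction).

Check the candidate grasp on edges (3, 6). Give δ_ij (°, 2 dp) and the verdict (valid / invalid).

α = atan 0.15 = 8.53°;  2α = 17.06°
edge 3: e_3 = (-2.13, -2.30);  n_3 = (-0.7337, +0.6795)
edge 6: e_6 = (+1.17, +0.95);  n_6 = (+0.6303, -0.7763)
∠(n_3, n_6) = 171.88°
δ = |180° − 171.88°| = 8.12°
8.12° ≤ 2α = 17.06°  →  valid

δ = 8.12°, valid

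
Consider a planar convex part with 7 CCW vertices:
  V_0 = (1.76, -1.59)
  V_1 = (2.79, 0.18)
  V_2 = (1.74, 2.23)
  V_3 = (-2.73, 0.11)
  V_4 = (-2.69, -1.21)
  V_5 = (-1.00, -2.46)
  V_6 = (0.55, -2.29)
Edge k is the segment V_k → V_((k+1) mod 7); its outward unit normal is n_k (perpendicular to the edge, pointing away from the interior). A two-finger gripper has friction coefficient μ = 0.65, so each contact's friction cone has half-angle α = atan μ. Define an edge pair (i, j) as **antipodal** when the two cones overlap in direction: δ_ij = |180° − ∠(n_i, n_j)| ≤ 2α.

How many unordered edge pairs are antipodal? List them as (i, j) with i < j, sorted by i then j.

α = atan 0.65 = 33.02°;  2α = 66.05°
n_0 = (+0.8643, -0.5030)
n_1 = (+0.8900, +0.4559)
n_2 = (-0.4285, +0.9035)
n_3 = (-0.9995, -0.0303)
n_4 = (-0.5947, -0.8040)
n_5 = (+0.1090, -0.9940)
n_6 = (+0.5008, -0.8656)
  (0,1): δ = 122.68°  ·
  (0,2): δ = 34.43°  ✓
  (0,3): δ = 31.93°  ✓
  (0,4): δ = 83.71°  ·
  (0,5): δ = 126.46°  ·
  (0,6): δ = 150.25°  ·
  (1,2): δ = 91.75°  ·
  (1,3): δ = 25.39°  ✓
  (1,4): δ = 26.39°  ✓
  (1,5): δ = 69.14°  ·
  (1,6): δ = 92.93°  ·
  (2,3): δ = 113.64°  ·
  (2,4): δ = 61.86°  ✓
  (2,5): δ = 19.11°  ✓
  (2,6): δ = 4.68°  ✓
  (3,4): δ = 128.22°  ·
  (3,5): δ = 85.48°  ·
  (3,6): δ = 61.69°  ✓
  (4,5): δ = 137.25°  ·
  (4,6): δ = 113.46°  ·
  (5,6): δ = 156.21°  ·
antipodal pairs: 8

count = 8; pairs: (0,2), (0,3), (1,3), (1,4), (2,4), (2,5), (2,6), (3,6)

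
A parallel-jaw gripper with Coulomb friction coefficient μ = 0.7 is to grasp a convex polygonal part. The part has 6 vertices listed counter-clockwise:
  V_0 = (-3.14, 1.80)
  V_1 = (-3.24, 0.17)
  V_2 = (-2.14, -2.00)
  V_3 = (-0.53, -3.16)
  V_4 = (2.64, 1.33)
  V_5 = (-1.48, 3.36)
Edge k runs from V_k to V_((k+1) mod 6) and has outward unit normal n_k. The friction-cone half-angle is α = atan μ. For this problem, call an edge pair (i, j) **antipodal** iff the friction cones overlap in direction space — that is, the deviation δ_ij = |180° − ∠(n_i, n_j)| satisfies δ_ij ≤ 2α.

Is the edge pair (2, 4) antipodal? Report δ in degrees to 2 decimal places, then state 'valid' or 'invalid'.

δ = 9.54°, valid

α = atan 0.7 = 34.99°;  2α = 69.98°
edge 2: e_2 = (+1.61, -1.16);  n_2 = (-0.5846, -0.8113)
edge 4: e_4 = (-4.12, +2.03);  n_4 = (+0.4420, +0.8970)
∠(n_2, n_4) = 170.46°
δ = |180° − 170.46°| = 9.54°
9.54° ≤ 2α = 69.98°  →  valid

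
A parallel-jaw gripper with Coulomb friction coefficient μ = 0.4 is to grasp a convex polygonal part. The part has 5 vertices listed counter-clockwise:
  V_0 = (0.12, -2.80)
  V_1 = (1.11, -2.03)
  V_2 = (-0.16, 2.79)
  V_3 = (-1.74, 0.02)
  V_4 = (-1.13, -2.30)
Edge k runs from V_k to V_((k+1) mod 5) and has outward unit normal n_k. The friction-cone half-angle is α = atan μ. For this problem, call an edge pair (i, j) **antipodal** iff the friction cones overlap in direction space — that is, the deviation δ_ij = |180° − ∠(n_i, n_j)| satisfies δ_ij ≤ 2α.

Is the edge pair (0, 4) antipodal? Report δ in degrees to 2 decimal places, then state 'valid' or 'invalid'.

δ = 120.32°, invalid

α = atan 0.4 = 21.80°;  2α = 43.60°
edge 0: e_0 = (+0.99, +0.77);  n_0 = (+0.6139, -0.7894)
edge 4: e_4 = (+1.25, -0.50);  n_4 = (-0.3714, -0.9285)
∠(n_0, n_4) = 59.68°
δ = |180° − 59.68°| = 120.32°
120.32° > 2α = 43.60°  →  invalid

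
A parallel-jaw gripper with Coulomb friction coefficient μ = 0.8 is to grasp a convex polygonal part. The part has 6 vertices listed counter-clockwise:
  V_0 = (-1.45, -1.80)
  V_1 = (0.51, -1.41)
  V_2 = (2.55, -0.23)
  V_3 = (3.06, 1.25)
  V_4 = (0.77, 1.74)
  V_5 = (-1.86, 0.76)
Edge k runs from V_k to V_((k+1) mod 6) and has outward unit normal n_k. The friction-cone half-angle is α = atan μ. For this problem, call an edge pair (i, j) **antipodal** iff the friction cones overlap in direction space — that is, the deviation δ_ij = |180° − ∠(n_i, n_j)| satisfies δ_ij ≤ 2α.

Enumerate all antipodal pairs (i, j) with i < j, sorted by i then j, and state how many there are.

count = 8; pairs: (0,3), (0,4), (1,3), (1,4), (1,5), (2,4), (2,5), (3,5)

α = atan 0.8 = 38.66°;  2α = 77.32°
n_0 = (+0.1952, -0.9808)
n_1 = (+0.5007, -0.8656)
n_2 = (+0.9454, -0.3258)
n_3 = (+0.2092, +0.9779)
n_4 = (-0.3492, +0.9371)
n_5 = (-0.9874, -0.1581)
  (0,1): δ = 161.21°  ·
  (0,2): δ = 120.27°  ·
  (0,3): δ = 23.33°  ✓
  (0,4): δ = 9.18°  ✓
  (0,5): δ = 87.85°  ·
  (1,2): δ = 139.06°  ·
  (1,3): δ = 42.12°  ✓
  (1,4): δ = 9.61°  ✓
  (1,5): δ = 69.05°  ✓
  (2,3): δ = 83.06°  ·
  (2,4): δ = 50.55°  ✓
  (2,5): δ = 28.11°  ✓
  (3,4): δ = 147.49°  ·
  (3,5): δ = 68.82°  ✓
  (4,5): δ = 101.34°  ·
antipodal pairs: 8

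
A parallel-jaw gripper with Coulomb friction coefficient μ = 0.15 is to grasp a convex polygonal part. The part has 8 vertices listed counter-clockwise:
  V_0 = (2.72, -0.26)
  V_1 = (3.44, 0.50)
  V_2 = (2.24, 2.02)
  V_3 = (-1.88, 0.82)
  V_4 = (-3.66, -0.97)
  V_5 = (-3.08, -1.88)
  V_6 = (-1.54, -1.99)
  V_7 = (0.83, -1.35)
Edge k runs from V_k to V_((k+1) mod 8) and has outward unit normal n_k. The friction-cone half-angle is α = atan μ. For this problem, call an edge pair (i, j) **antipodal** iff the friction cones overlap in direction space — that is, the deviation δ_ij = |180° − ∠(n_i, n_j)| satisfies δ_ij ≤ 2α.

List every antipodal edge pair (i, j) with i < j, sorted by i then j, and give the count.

α = atan 0.15 = 8.53°;  2α = 17.06°
n_0 = (+0.7260, -0.6877)
n_1 = (+0.7849, +0.6196)
n_2 = (-0.2796, +0.9601)
n_3 = (-0.7091, +0.7051)
n_4 = (-0.8433, -0.5375)
n_5 = (-0.0712, -0.9975)
n_6 = (+0.2607, -0.9654)
n_7 = (+0.4996, -0.8663)
  (0,1): δ = 98.26°  ·
  (0,2): δ = 30.31°  ·
  (0,3): δ = 1.39°  ✓
  (0,4): δ = 75.96°  ·
  (0,5): δ = 129.37°  ·
  (0,6): δ = 148.56°  ·
  (0,7): δ = 163.42°  ·
  (1,2): δ = 112.05°  ·
  (1,3): δ = 83.13°  ·
  (1,4): δ = 5.78°  ✓
  (1,5): δ = 47.62°  ·
  (1,6): δ = 66.82°  ·
  (1,7): δ = 81.68°  ·
  (2,3): δ = 151.08°  ·
  (2,4): δ = 73.73°  ·
  (2,5): δ = 20.32°  ·
  (2,6): δ = 1.13°  ✓
  (2,7): δ = 13.73°  ✓
  (3,4): δ = 102.65°  ·
  (3,5): δ = 49.25°  ·
  (3,6): δ = 30.05°  ·
  (3,7): δ = 15.19°  ✓
  (4,5): δ = 126.60°  ·
  (4,6): δ = 107.40°  ·
  (4,7): δ = 92.54°  ·
  (5,6): δ = 160.80°  ·
  (5,7): δ = 145.94°  ·
  (6,7): δ = 165.14°  ·
antipodal pairs: 5

count = 5; pairs: (0,3), (1,4), (2,6), (2,7), (3,7)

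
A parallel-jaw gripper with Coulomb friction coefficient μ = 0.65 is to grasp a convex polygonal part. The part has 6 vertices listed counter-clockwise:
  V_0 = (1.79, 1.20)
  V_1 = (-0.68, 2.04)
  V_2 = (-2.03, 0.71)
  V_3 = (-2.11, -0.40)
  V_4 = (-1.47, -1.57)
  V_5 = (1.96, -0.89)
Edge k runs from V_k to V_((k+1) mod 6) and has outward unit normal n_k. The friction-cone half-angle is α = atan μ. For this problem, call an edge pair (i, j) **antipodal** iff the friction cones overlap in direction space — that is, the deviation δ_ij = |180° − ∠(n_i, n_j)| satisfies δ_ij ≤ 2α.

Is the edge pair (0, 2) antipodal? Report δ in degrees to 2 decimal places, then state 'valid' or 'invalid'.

δ = 75.34°, invalid

α = atan 0.65 = 33.02°;  2α = 66.05°
edge 0: e_0 = (-2.47, +0.84);  n_0 = (+0.3220, +0.9467)
edge 2: e_2 = (-0.08, -1.11);  n_2 = (-0.9974, +0.0719)
∠(n_0, n_2) = 104.66°
δ = |180° − 104.66°| = 75.34°
75.34° > 2α = 66.05°  →  invalid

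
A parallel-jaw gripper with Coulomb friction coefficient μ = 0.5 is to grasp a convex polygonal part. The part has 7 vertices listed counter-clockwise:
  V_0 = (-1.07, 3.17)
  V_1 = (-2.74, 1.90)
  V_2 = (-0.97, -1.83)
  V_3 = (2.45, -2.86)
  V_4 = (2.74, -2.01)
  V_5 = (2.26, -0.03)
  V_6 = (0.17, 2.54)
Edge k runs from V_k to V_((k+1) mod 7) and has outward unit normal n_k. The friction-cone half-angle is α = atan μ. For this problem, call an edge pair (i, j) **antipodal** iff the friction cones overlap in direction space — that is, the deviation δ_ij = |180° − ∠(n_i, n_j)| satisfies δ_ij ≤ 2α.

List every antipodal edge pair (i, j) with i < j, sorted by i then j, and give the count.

α = atan 0.5 = 26.57°;  2α = 53.13°
n_0 = (-0.6053, +0.7960)
n_1 = (-0.9034, -0.4287)
n_2 = (-0.2884, -0.9575)
n_3 = (+0.9464, -0.3229)
n_4 = (+0.9719, +0.2356)
n_5 = (+0.7758, +0.6309)
n_6 = (+0.4530, +0.8915)
  (0,1): δ = 101.87°  ·
  (0,2): δ = 54.01°  ·
  (0,3): δ = 33.91°  ✓
  (0,4): δ = 66.37°  ·
  (0,5): δ = 91.87°  ·
  (0,6): δ = 115.81°  ·
  (1,2): δ = 132.15°  ·
  (1,3): δ = 44.22°  ✓
  (1,4): δ = 11.76°  ✓
  (1,5): δ = 13.73°  ✓
  (1,6): δ = 37.68°  ✓
  (2,3): δ = 92.08°  ·
  (2,4): δ = 59.61°  ·
  (2,5): δ = 34.12°  ✓
  (2,6): δ = 10.17°  ✓
  (3,4): δ = 147.53°  ·
  (3,5): δ = 122.04°  ·
  (3,6): δ = 98.10°  ·
  (4,5): δ = 154.51°  ·
  (4,6): δ = 130.56°  ·
  (5,6): δ = 156.05°  ·
antipodal pairs: 7

count = 7; pairs: (0,3), (1,3), (1,4), (1,5), (1,6), (2,5), (2,6)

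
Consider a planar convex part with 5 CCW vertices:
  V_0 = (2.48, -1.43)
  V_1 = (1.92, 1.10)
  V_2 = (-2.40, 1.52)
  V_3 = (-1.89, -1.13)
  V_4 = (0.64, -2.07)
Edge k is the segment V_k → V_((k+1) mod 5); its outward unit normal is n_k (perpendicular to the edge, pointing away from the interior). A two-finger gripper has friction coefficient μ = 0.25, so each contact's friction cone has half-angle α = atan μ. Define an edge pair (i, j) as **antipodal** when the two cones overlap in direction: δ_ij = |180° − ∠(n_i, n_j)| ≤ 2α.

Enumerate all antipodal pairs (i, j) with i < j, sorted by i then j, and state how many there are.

α = atan 0.25 = 14.04°;  2α = 28.07°
n_0 = (+0.9764, +0.2161)
n_1 = (+0.0968, +0.9953)
n_2 = (-0.9820, -0.1890)
n_3 = (-0.3483, -0.9374)
n_4 = (+0.3285, -0.9445)
  (0,1): δ = 108.03°  ·
  (0,2): δ = 1.59°  ✓
  (0,3): δ = 57.14°  ·
  (0,4): δ = 96.70°  ·
  (1,2): δ = 73.55°  ·
  (1,3): δ = 14.83°  ✓
  (1,4): δ = 24.73°  ✓
  (2,3): δ = 121.28°  ·
  (2,4): δ = 81.71°  ·
  (3,4): δ = 140.44°  ·
antipodal pairs: 3

count = 3; pairs: (0,2), (1,3), (1,4)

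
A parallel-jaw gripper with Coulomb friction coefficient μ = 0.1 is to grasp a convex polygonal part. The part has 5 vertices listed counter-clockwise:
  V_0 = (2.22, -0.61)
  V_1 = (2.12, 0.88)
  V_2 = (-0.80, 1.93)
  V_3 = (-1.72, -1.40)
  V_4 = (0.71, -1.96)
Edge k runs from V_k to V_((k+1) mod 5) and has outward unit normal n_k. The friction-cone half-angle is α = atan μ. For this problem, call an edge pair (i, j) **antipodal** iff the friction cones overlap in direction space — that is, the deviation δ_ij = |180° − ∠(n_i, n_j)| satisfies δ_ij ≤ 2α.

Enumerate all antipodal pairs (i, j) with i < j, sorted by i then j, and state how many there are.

count = 1; pairs: (1,3)

α = atan 0.1 = 5.71°;  2α = 11.42°
n_0 = (+0.9978, +0.0670)
n_1 = (+0.3384, +0.9410)
n_2 = (-0.9639, +0.2663)
n_3 = (-0.2246, -0.9745)
n_4 = (+0.6665, -0.7455)
  (0,1): δ = 113.62°  ·
  (0,2): δ = 19.28°  ·
  (0,3): δ = 73.18°  ·
  (0,4): δ = 127.96°  ·
  (1,2): δ = 85.67°  ·
  (1,3): δ = 6.80°  ✓
  (1,4): δ = 61.58°  ·
  (2,3): δ = 87.53°  ·
  (2,4): δ = 32.76°  ·
  (3,4): δ = 125.22°  ·
antipodal pairs: 1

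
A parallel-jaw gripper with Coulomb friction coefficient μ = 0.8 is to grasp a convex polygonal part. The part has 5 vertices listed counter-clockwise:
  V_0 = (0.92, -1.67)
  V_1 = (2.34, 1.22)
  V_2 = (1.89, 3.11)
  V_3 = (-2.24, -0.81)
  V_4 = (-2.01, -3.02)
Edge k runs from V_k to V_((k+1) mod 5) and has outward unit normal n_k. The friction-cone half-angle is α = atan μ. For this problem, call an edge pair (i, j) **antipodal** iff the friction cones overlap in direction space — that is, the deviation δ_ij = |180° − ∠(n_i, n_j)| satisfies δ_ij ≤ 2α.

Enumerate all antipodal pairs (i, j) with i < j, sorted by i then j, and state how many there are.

count = 6; pairs: (0,2), (0,3), (1,2), (1,3), (2,4), (3,4)

α = atan 0.8 = 38.66°;  2α = 77.32°
n_0 = (+0.8975, -0.4410)
n_1 = (+0.9728, +0.2316)
n_2 = (-0.6884, +0.7253)
n_3 = (-0.9946, -0.1035)
n_4 = (+0.4185, -0.9082)
  (0,1): δ = 140.44°  ·
  (0,2): δ = 20.33°  ✓
  (0,3): δ = 32.11°  ✓
  (0,4): δ = 140.91°  ·
  (1,2): δ = 59.89°  ✓
  (1,3): δ = 7.45°  ✓
  (1,4): δ = 101.35°  ·
  (2,3): δ = 127.56°  ·
  (2,4): δ = 18.77°  ✓
  (3,4): δ = 71.20°  ✓
antipodal pairs: 6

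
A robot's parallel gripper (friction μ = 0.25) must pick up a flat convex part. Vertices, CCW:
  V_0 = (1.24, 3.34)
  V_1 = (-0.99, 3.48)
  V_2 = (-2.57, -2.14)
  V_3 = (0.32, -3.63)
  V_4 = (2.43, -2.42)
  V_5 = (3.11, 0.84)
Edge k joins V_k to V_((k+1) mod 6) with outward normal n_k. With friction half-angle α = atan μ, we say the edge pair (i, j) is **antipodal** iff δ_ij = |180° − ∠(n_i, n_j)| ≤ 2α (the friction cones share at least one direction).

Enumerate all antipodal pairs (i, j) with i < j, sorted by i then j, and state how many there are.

α = atan 0.25 = 14.04°;  2α = 28.07°
n_0 = (+0.0627, +0.9980)
n_1 = (-0.9627, +0.2706)
n_2 = (-0.4583, -0.8888)
n_3 = (+0.4975, -0.8675)
n_4 = (+0.9789, -0.2042)
n_5 = (+0.8008, +0.5990)
  (0,1): δ = 102.11°  ·
  (0,2): δ = 23.68°  ✓
  (0,3): δ = 33.42°  ·
  (0,4): δ = 81.81°  ·
  (0,5): δ = 130.39°  ·
  (1,2): δ = 101.57°  ·
  (1,3): δ = 44.46°  ·
  (1,4): δ = 3.92°  ✓
  (1,5): δ = 52.50°  ·
  (2,3): δ = 122.89°  ·
  (2,4): δ = 74.51°  ·
  (2,5): δ = 25.93°  ✓
  (3,4): δ = 131.61°  ·
  (3,5): δ = 83.04°  ·
  (4,5): δ = 131.42°  ·
antipodal pairs: 3

count = 3; pairs: (0,2), (1,4), (2,5)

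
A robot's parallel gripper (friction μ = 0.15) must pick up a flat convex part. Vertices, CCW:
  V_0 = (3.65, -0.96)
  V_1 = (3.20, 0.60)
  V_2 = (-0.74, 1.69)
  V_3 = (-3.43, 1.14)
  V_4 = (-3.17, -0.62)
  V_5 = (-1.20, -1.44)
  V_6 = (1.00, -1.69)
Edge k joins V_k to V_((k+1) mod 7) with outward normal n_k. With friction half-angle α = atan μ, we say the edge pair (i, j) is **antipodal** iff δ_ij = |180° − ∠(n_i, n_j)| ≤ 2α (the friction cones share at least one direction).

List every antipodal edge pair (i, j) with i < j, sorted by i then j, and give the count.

α = atan 0.15 = 8.53°;  2α = 17.06°
n_0 = (+0.9608, +0.2772)
n_1 = (+0.2666, +0.9638)
n_2 = (-0.2003, +0.9797)
n_3 = (-0.9893, -0.1461)
n_4 = (-0.3843, -0.9232)
n_5 = (-0.1129, -0.9936)
n_6 = (+0.2656, -0.9641)
  (0,1): δ = 121.55°  ·
  (0,2): δ = 94.54°  ·
  (0,3): δ = 7.69°  ✓
  (0,4): δ = 51.31°  ·
  (0,5): δ = 67.43°  ·
  (0,6): δ = 89.31°  ·
  (1,2): δ = 152.98°  ·
  (1,3): δ = 66.13°  ·
  (1,4): δ = 7.14°  ✓
  (1,5): δ = 8.98°  ✓
  (1,6): δ = 30.87°  ·
  (2,3): δ = 93.15°  ·
  (2,4): δ = 34.15°  ·
  (2,5): δ = 18.04°  ·
  (2,6): δ = 3.85°  ✓
  (3,4): δ = 121.00°  ·
  (3,5): δ = 104.89°  ·
  (3,6): δ = 83.00°  ·
  (4,5): δ = 163.88°  ·
  (4,6): δ = 142.00°  ·
  (5,6): δ = 158.12°  ·
antipodal pairs: 4

count = 4; pairs: (0,3), (1,4), (1,5), (2,6)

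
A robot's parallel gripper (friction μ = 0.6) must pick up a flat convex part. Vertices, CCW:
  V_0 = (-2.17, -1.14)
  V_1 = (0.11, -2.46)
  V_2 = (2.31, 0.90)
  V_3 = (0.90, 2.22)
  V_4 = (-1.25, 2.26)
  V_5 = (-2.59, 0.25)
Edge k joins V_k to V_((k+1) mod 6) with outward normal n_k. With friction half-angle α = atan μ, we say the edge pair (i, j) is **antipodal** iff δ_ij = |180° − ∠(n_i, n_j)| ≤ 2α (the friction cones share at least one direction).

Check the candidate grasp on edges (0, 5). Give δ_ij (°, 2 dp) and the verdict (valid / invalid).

δ = 136.88°, invalid

α = atan 0.6 = 30.96°;  2α = 61.93°
edge 0: e_0 = (+2.28, -1.32);  n_0 = (-0.5010, -0.8654)
edge 5: e_5 = (+0.42, -1.39);  n_5 = (-0.9573, -0.2892)
∠(n_0, n_5) = 43.12°
δ = |180° − 43.12°| = 136.88°
136.88° > 2α = 61.93°  →  invalid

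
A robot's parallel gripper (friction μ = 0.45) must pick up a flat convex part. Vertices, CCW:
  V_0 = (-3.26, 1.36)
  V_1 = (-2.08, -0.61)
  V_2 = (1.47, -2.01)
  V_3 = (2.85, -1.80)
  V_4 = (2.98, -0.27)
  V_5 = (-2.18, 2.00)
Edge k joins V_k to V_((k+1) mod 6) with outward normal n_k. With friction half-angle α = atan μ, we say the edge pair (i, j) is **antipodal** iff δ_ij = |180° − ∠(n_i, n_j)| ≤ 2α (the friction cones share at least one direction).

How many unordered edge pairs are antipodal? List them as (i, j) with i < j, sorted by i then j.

count = 5; pairs: (0,3), (0,4), (1,4), (2,4), (2,5)

α = atan 0.45 = 24.23°;  2α = 48.46°
n_0 = (-0.8579, -0.5139)
n_1 = (-0.3669, -0.9303)
n_2 = (+0.1504, -0.9886)
n_3 = (+0.9964, -0.0847)
n_4 = (+0.4027, +0.9153)
n_5 = (-0.5098, +0.8603)
  (0,1): δ = 142.44°  ·
  (0,2): δ = 112.27°  ·
  (0,3): δ = 35.78°  ✓
  (0,4): δ = 35.33°  ✓
  (0,5): δ = 89.73°  ·
  (1,2): δ = 149.82°  ·
  (1,3): δ = 73.33°  ·
  (1,4): δ = 2.22°  ✓
  (1,5): δ = 52.17°  ·
  (2,3): δ = 103.51°  ·
  (2,4): δ = 32.40°  ✓
  (2,5): δ = 22.00°  ✓
  (3,4): δ = 108.89°  ·
  (3,5): δ = 54.49°  ·
  (4,5): δ = 125.60°  ·
antipodal pairs: 5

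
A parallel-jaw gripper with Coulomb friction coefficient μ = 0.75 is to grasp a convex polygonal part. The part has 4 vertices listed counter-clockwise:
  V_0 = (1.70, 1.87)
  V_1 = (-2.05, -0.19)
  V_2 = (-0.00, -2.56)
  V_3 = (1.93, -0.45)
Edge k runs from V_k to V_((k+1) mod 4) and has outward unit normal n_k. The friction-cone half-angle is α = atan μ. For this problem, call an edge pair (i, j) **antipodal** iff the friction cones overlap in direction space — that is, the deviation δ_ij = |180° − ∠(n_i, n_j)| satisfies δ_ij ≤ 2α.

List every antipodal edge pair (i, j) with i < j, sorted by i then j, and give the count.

count = 3; pairs: (0,2), (0,3), (1,3)

α = atan 0.75 = 36.87°;  2α = 73.74°
n_0 = (-0.4815, +0.8765)
n_1 = (-0.7563, -0.6542)
n_2 = (+0.7379, -0.6749)
n_3 = (+0.9951, +0.0987)
  (0,1): δ = 77.92°  ·
  (0,2): δ = 18.77°  ✓
  (0,3): δ = 66.88°  ✓
  (1,2): δ = 83.31°  ·
  (1,3): δ = 35.20°  ✓
  (2,3): δ = 131.89°  ·
antipodal pairs: 3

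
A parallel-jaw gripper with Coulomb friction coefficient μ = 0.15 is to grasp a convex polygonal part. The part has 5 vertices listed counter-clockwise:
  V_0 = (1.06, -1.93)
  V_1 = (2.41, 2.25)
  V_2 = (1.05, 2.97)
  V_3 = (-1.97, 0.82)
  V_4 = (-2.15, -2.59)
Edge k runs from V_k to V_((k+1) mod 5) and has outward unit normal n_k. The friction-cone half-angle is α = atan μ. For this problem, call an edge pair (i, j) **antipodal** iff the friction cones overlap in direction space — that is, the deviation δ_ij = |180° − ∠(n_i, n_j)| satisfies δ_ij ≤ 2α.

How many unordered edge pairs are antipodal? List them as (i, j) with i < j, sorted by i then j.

count = 1; pairs: (0,3)

α = atan 0.15 = 8.53°;  2α = 17.06°
n_0 = (+0.9516, -0.3073)
n_1 = (+0.4679, +0.8838)
n_2 = (-0.5800, +0.8146)
n_3 = (-0.9986, +0.0527)
n_4 = (+0.2014, -0.9795)
  (0,1): δ = 100.00°  ·
  (0,2): δ = 36.65°  ·
  (0,3): δ = 14.88°  ✓
  (0,4): δ = 119.52°  ·
  (1,2): δ = 116.65°  ·
  (1,3): δ = 65.12°  ·
  (1,4): δ = 39.52°  ·
  (2,3): δ = 128.47°  ·
  (2,4): δ = 23.83°  ·
  (3,4): δ = 75.36°  ·
antipodal pairs: 1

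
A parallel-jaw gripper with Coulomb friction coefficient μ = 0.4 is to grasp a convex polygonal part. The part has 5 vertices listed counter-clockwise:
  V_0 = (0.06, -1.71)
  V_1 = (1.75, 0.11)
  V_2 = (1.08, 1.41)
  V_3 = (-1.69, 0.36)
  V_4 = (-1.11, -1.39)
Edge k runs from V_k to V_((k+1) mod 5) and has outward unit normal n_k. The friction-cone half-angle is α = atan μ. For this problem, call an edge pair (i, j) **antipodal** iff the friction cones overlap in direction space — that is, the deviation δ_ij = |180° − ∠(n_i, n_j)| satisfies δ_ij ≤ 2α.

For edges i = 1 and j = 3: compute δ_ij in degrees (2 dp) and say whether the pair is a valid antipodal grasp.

δ = 8.93°, valid

α = atan 0.4 = 21.80°;  2α = 43.60°
edge 1: e_1 = (-0.67, +1.30);  n_1 = (+0.8889, +0.4581)
edge 3: e_3 = (+0.58, -1.75);  n_3 = (-0.9492, -0.3146)
∠(n_1, n_3) = 171.07°
δ = |180° − 171.07°| = 8.93°
8.93° ≤ 2α = 43.60°  →  valid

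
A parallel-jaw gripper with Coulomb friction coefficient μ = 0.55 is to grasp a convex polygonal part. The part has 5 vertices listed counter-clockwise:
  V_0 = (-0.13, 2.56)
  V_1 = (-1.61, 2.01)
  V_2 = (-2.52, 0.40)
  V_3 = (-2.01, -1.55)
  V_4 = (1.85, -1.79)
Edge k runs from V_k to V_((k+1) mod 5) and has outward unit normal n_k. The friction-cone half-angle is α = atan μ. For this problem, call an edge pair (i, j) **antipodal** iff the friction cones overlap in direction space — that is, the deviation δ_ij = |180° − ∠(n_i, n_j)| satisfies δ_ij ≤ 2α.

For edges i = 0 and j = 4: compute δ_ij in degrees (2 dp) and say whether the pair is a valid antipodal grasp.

α = atan 0.55 = 28.81°;  2α = 57.62°
edge 0: e_0 = (-1.48, -0.55);  n_0 = (-0.3483, +0.9374)
edge 4: e_4 = (-1.98, +4.35);  n_4 = (+0.9102, +0.4143)
∠(n_0, n_4) = 85.91°
δ = |180° − 85.91°| = 94.09°
94.09° > 2α = 57.62°  →  invalid

δ = 94.09°, invalid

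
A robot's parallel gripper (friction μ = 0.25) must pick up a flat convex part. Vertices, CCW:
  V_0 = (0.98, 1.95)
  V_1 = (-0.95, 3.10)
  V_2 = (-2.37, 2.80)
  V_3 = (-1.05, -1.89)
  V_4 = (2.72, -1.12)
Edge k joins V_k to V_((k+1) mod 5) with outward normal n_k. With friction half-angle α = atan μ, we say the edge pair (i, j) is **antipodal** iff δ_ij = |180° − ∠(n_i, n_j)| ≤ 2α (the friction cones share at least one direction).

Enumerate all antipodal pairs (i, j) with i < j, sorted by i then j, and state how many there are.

α = atan 0.25 = 14.04°;  2α = 28.07°
n_0 = (+0.5119, +0.8591)
n_1 = (-0.2067, +0.9784)
n_2 = (-0.9626, -0.2709)
n_3 = (+0.2001, -0.9798)
n_4 = (+0.8700, +0.4931)
  (0,1): δ = 137.28°  ·
  (0,2): δ = 43.49°  ·
  (0,3): δ = 42.33°  ·
  (0,4): δ = 150.33°  ·
  (1,2): δ = 86.21°  ·
  (1,3): δ = 0.39°  ✓
  (1,4): δ = 107.61°  ·
  (2,3): δ = 94.18°  ·
  (2,4): δ = 13.82°  ✓
  (3,4): δ = 72.00°  ·
antipodal pairs: 2

count = 2; pairs: (1,3), (2,4)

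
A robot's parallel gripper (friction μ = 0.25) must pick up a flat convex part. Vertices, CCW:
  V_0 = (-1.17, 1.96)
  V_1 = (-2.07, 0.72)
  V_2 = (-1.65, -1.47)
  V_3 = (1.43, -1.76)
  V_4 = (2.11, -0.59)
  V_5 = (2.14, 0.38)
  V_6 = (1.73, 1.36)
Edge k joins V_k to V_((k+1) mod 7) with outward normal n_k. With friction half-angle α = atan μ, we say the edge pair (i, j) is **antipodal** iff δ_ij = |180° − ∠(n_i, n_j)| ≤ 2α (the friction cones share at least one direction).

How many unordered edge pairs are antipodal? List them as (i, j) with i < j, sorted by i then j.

count = 4; pairs: (0,3), (1,4), (1,5), (2,6)

α = atan 0.25 = 14.04°;  2α = 28.07°
n_0 = (-0.8093, +0.5874)
n_1 = (-0.9821, -0.1883)
n_2 = (-0.0937, -0.9956)
n_3 = (+0.8646, -0.5025)
n_4 = (+0.9995, -0.0309)
n_5 = (+0.9225, +0.3860)
n_6 = (+0.2026, +0.9793)
  (0,1): δ = 133.17°  ·
  (0,2): δ = 59.41°  ·
  (0,3): δ = 5.81°  ✓
  (0,4): δ = 34.20°  ·
  (0,5): δ = 58.68°  ·
  (0,6): δ = 114.28°  ·
  (1,2): δ = 106.24°  ·
  (1,3): δ = 41.02°  ·
  (1,4): δ = 12.63°  ✓
  (1,5): δ = 11.85°  ✓
  (1,6): δ = 67.45°  ·
  (2,3): δ = 114.79°  ·
  (2,4): δ = 86.39°  ·
  (2,5): δ = 61.92°  ·
  (2,6): δ = 6.31°  ✓
  (3,4): δ = 151.61°  ·
  (3,5): δ = 127.13°  ·
  (3,6): δ = 71.52°  ·
  (4,5): δ = 155.53°  ·
  (4,6): δ = 99.92°  ·
  (5,6): δ = 124.39°  ·
antipodal pairs: 4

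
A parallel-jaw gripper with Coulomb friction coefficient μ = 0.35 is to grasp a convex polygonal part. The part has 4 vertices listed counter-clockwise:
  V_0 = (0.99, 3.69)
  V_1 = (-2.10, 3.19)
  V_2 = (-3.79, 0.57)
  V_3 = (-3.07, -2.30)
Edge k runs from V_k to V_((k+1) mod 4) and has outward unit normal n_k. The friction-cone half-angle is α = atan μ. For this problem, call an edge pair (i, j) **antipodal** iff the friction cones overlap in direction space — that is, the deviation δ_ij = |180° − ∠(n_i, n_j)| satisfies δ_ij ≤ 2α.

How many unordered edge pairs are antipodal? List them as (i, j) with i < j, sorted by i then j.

count = 1; pairs: (1,3)

α = atan 0.35 = 19.29°;  2α = 38.58°
n_0 = (-0.1597, +0.9872)
n_1 = (-0.8403, +0.5421)
n_2 = (-0.9699, -0.2433)
n_3 = (+0.8278, -0.5611)
  (0,1): δ = 132.02°  ·
  (0,2): δ = 85.11°  ·
  (0,3): δ = 46.68°  ·
  (1,2): δ = 133.09°  ·
  (1,3): δ = 1.31°  ✓
  (2,3): δ = 48.21°  ·
antipodal pairs: 1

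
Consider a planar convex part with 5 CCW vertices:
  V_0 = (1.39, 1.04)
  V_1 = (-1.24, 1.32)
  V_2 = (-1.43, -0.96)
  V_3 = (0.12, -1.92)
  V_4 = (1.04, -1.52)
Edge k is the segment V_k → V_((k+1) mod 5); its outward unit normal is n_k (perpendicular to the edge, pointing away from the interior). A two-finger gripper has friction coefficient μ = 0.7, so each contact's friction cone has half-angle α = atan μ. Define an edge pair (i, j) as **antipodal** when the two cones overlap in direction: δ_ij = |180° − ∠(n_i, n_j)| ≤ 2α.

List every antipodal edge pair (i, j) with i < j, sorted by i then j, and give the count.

count = 5; pairs: (0,2), (0,3), (1,3), (1,4), (2,4)

α = atan 0.7 = 34.99°;  2α = 69.98°
n_0 = (+0.1059, +0.9944)
n_1 = (-0.9965, +0.0830)
n_2 = (-0.5265, -0.8501)
n_3 = (+0.3987, -0.9171)
n_4 = (+0.9908, -0.1355)
  (0,1): δ = 88.69°  ·
  (0,2): δ = 25.70°  ✓
  (0,3): δ = 29.58°  ✓
  (0,4): δ = 88.29°  ·
  (1,2): δ = 117.01°  ·
  (1,3): δ = 61.74°  ✓
  (1,4): δ = 3.02°  ✓
  (2,3): δ = 124.73°  ·
  (2,4): δ = 66.01°  ✓
  (3,4): δ = 121.28°  ·
antipodal pairs: 5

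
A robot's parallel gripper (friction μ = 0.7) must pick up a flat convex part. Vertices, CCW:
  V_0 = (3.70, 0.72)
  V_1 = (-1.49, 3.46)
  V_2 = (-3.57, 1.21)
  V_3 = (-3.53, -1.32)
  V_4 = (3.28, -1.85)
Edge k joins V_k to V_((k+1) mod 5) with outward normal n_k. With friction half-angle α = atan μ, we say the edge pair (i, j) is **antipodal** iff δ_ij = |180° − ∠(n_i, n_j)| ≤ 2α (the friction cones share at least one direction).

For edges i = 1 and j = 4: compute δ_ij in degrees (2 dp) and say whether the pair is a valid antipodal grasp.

α = atan 0.7 = 34.99°;  2α = 69.98°
edge 1: e_1 = (-2.08, -2.25);  n_1 = (-0.7343, +0.6788)
edge 4: e_4 = (+0.42, +2.57);  n_4 = (+0.9869, -0.1613)
∠(n_1, n_4) = 146.53°
δ = |180° − 146.53°| = 33.47°
33.47° ≤ 2α = 69.98°  →  valid

δ = 33.47°, valid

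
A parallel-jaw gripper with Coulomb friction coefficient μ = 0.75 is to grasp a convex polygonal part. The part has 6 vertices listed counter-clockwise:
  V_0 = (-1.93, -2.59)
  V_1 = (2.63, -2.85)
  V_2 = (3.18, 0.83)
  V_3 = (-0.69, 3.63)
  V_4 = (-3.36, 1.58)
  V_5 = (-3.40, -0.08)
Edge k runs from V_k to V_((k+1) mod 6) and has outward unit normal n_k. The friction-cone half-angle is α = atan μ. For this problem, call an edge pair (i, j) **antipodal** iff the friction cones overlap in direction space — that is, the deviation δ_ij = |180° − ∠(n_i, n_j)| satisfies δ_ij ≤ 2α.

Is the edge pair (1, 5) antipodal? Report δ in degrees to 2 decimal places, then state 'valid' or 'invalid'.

δ = 38.86°, valid

α = atan 0.75 = 36.87°;  2α = 73.74°
edge 1: e_1 = (+0.55, +3.68);  n_1 = (+0.9890, -0.1478)
edge 5: e_5 = (+1.47, -2.51);  n_5 = (-0.8629, -0.5054)
∠(n_1, n_5) = 141.14°
δ = |180° − 141.14°| = 38.86°
38.86° ≤ 2α = 73.74°  →  valid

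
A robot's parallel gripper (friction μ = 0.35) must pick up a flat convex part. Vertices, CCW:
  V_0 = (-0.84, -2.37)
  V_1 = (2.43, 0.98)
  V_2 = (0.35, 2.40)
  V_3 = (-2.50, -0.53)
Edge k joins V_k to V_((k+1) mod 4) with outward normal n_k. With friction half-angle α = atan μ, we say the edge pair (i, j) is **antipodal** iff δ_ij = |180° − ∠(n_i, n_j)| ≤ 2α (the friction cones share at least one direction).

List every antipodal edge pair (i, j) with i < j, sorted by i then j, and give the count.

α = atan 0.35 = 19.29°;  2α = 38.58°
n_0 = (+0.7156, -0.6985)
n_1 = (+0.5638, +0.8259)
n_2 = (-0.7168, +0.6973)
n_3 = (-0.7425, -0.6699)
  (0,1): δ = 80.01°  ·
  (0,2): δ = 0.10°  ✓
  (0,3): δ = 86.36°  ·
  (1,2): δ = 99.89°  ·
  (1,3): δ = 13.62°  ✓
  (2,3): δ = 93.74°  ·
antipodal pairs: 2

count = 2; pairs: (0,2), (1,3)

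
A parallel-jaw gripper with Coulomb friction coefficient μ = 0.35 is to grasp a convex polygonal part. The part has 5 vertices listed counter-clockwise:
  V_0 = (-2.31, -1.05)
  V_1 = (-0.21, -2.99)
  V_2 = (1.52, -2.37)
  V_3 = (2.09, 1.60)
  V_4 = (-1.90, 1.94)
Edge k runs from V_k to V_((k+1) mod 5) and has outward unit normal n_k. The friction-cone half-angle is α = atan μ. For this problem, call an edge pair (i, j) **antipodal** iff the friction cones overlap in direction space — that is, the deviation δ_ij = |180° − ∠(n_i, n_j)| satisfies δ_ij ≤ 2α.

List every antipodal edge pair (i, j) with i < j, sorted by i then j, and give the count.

count = 3; pairs: (0,3), (1,3), (2,4)

α = atan 0.35 = 19.29°;  2α = 38.58°
n_0 = (-0.6786, -0.7345)
n_1 = (+0.3374, -0.9414)
n_2 = (+0.9898, -0.1421)
n_3 = (+0.0849, +0.9964)
n_4 = (-0.9907, +0.1359)
  (0,1): δ = 117.55°  ·
  (0,2): δ = 55.44°  ·
  (0,3): δ = 37.86°  ✓
  (0,4): δ = 124.92°  ·
  (1,2): δ = 117.89°  ·
  (1,3): δ = 24.59°  ✓
  (1,4): δ = 62.48°  ·
  (2,3): δ = 86.70°  ·
  (2,4): δ = 0.36°  ✓
  (3,4): δ = 92.94°  ·
antipodal pairs: 3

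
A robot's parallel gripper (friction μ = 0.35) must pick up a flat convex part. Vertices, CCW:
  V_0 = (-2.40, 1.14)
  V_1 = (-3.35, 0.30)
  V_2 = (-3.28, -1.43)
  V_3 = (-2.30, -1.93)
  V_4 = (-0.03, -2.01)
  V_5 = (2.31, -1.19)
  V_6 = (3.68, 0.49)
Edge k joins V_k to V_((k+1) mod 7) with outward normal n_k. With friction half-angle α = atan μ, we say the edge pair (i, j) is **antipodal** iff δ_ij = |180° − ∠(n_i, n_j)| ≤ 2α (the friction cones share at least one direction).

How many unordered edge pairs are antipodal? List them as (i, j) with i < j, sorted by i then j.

count = 5; pairs: (0,4), (0,5), (2,6), (3,6), (4,6)

α = atan 0.35 = 19.29°;  2α = 38.58°
n_0 = (-0.6624, +0.7491)
n_1 = (-0.9992, -0.0404)
n_2 = (-0.4545, -0.8908)
n_3 = (-0.0352, -0.9994)
n_4 = (+0.3307, -0.9437)
n_5 = (+0.7750, -0.6320)
n_6 = (+0.1063, +0.9943)
  (0,1): δ = 129.17°  ·
  (0,2): δ = 68.51°  ·
  (0,3): δ = 43.50°  ·
  (0,4): δ = 22.17°  ✓
  (0,5): δ = 9.32°  ✓
  (0,6): δ = 132.41°  ·
  (1,2): δ = 119.35°  ·
  (1,3): δ = 94.34°  ·
  (1,4): δ = 73.01°  ·
  (1,5): δ = 41.51°  ·
  (1,6): δ = 81.58°  ·
  (2,3): δ = 154.99°  ·
  (2,4): δ = 133.66°  ·
  (2,5): δ = 102.17°  ·
  (2,6): δ = 20.93°  ✓
  (3,4): δ = 158.67°  ·
  (3,5): δ = 127.18°  ·
  (3,6): δ = 4.08°  ✓
  (4,5): δ = 148.51°  ·
  (4,6): δ = 25.41°  ✓
  (5,6): δ = 56.91°  ·
antipodal pairs: 5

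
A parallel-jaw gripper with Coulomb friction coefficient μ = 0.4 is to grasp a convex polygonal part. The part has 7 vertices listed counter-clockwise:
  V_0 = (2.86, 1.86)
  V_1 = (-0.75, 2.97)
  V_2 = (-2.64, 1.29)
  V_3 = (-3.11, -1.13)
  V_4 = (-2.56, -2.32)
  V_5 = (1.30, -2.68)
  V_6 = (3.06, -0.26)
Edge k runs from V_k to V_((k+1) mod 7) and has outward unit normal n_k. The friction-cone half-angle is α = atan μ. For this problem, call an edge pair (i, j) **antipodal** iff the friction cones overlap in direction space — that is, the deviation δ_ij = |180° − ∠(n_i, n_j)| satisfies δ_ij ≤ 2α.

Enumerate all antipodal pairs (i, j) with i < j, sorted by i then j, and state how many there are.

count = 5; pairs: (0,4), (1,5), (2,5), (2,6), (3,6)

α = atan 0.4 = 21.80°;  2α = 43.60°
n_0 = (+0.2939, +0.9558)
n_1 = (-0.6644, +0.7474)
n_2 = (-0.9817, +0.1907)
n_3 = (-0.9077, -0.4195)
n_4 = (-0.0929, -0.9957)
n_5 = (+0.8087, -0.5882)
n_6 = (+0.9956, +0.0939)
  (0,1): δ = 121.27°  ·
  (0,2): δ = 83.90°  ·
  (0,3): δ = 48.10°  ·
  (0,4): δ = 11.76°  ✓
  (0,5): δ = 71.06°  ·
  (0,6): δ = 112.48°  ·
  (1,2): δ = 142.62°  ·
  (1,3): δ = 106.83°  ·
  (1,4): δ = 46.96°  ·
  (1,5): δ = 12.34°  ✓
  (1,6): δ = 53.76°  ·
  (2,3): δ = 144.20°  ·
  (2,4): δ = 84.34°  ·
  (2,5): δ = 25.04°  ✓
  (2,6): δ = 16.38°  ✓
  (3,4): δ = 120.13°  ·
  (3,5): δ = 60.83°  ·
  (3,6): δ = 19.42°  ✓
  (4,5): δ = 120.70°  ·
  (4,6): δ = 79.28°  ·
  (5,6): δ = 138.58°  ·
antipodal pairs: 5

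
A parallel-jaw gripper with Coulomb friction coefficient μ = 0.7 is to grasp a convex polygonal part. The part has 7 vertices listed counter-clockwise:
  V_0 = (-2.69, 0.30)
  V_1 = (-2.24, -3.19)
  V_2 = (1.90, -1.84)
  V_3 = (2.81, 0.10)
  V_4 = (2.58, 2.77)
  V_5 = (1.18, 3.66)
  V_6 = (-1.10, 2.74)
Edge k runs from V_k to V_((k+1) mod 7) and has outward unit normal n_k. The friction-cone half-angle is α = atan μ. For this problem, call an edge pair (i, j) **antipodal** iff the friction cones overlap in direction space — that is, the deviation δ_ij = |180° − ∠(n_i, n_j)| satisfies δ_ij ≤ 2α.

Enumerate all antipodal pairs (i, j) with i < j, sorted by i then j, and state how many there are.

α = atan 0.7 = 34.99°;  2α = 69.98°
n_0 = (-0.9918, -0.1279)
n_1 = (+0.3100, -0.9507)
n_2 = (+0.9053, -0.4247)
n_3 = (+0.9963, +0.0858)
n_4 = (+0.5365, +0.8439)
n_5 = (-0.3742, +0.9274)
n_6 = (-0.8378, +0.5460)
  (0,1): δ = 79.29°  ·
  (0,2): δ = 32.48°  ✓
  (0,3): δ = 2.42°  ✓
  (0,4): δ = 50.21°  ✓
  (0,5): δ = 104.63°  ·
  (0,6): δ = 139.56°  ·
  (1,2): δ = 133.19°  ·
  (1,3): δ = 103.14°  ·
  (1,4): δ = 50.51°  ✓
  (1,5): δ = 3.91°  ✓
  (1,6): δ = 38.85°  ✓
  (2,3): δ = 149.95°  ·
  (2,4): δ = 97.31°  ·
  (2,5): δ = 42.90°  ✓
  (2,6): δ = 7.96°  ✓
  (3,4): δ = 127.37°  ·
  (3,5): δ = 72.95°  ·
  (3,6): δ = 38.01°  ✓
  (4,5): δ = 125.58°  ·
  (4,6): δ = 90.65°  ·
  (5,6): δ = 145.06°  ·
antipodal pairs: 9

count = 9; pairs: (0,2), (0,3), (0,4), (1,4), (1,5), (1,6), (2,5), (2,6), (3,6)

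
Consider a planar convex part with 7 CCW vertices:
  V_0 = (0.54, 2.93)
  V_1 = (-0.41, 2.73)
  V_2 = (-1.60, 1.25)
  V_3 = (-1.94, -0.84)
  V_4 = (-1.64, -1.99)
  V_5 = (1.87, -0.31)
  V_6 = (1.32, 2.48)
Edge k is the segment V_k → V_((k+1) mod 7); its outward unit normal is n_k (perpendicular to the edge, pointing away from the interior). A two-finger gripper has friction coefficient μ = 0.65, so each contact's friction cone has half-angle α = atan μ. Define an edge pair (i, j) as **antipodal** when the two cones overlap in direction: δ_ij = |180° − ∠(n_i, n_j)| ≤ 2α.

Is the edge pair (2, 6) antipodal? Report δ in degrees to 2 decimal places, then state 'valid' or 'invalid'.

δ = 69.26°, invalid

α = atan 0.65 = 33.02°;  2α = 66.05°
edge 2: e_2 = (-0.34, -2.09);  n_2 = (-0.9870, +0.1606)
edge 6: e_6 = (-0.78, +0.45);  n_6 = (+0.4997, +0.8662)
∠(n_2, n_6) = 110.74°
δ = |180° − 110.74°| = 69.26°
69.26° > 2α = 66.05°  →  invalid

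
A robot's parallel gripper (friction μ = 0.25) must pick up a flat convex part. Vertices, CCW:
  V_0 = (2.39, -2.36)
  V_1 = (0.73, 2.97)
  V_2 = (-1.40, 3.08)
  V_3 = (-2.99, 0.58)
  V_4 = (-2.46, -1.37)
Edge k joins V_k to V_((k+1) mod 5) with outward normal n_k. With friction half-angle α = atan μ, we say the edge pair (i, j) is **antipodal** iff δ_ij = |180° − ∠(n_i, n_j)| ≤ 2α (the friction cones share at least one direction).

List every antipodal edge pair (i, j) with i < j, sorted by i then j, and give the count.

α = atan 0.25 = 14.04°;  2α = 28.07°
n_0 = (+0.9548, +0.2974)
n_1 = (+0.0516, +0.9987)
n_2 = (-0.8438, +0.5367)
n_3 = (-0.9650, -0.2623)
n_4 = (-0.2000, -0.9798)
  (0,1): δ = 110.26°  ·
  (0,2): δ = 49.76°  ·
  (0,3): δ = 2.09°  ✓
  (0,4): δ = 61.16°  ·
  (1,2): δ = 119.50°  ·
  (1,3): δ = 71.84°  ·
  (1,4): δ = 8.58°  ✓
  (2,3): δ = 132.34°  ·
  (2,4): δ = 69.08°  ·
  (3,4): δ = 116.74°  ·
antipodal pairs: 2

count = 2; pairs: (0,3), (1,4)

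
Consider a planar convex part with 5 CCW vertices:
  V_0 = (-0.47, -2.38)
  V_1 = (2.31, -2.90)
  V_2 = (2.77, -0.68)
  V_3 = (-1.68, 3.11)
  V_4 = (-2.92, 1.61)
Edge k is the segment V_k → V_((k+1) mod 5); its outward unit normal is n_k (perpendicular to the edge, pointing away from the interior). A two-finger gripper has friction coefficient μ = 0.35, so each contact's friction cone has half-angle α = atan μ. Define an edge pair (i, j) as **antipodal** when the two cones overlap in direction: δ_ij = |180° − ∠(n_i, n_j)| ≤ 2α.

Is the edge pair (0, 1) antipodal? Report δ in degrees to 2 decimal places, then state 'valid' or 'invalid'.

δ = 91.11°, invalid

α = atan 0.35 = 19.29°;  2α = 38.58°
edge 0: e_0 = (+2.78, -0.52);  n_0 = (-0.1839, -0.9830)
edge 1: e_1 = (+0.46, +2.22);  n_1 = (+0.9792, -0.2029)
∠(n_0, n_1) = 88.89°
δ = |180° − 88.89°| = 91.11°
91.11° > 2α = 38.58°  →  invalid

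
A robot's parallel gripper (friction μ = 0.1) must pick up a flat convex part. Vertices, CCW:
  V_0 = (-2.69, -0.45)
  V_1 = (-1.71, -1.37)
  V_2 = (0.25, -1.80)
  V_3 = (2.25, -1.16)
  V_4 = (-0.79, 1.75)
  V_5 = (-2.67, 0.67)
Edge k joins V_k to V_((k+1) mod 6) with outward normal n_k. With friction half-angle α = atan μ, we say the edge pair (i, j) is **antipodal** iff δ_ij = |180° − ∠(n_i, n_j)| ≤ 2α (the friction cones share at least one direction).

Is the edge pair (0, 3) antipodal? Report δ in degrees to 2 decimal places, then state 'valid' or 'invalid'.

δ = 0.56°, valid

α = atan 0.1 = 5.71°;  2α = 11.42°
edge 0: e_0 = (+0.98, -0.92);  n_0 = (-0.6844, -0.7291)
edge 3: e_3 = (-3.04, +2.91);  n_3 = (+0.6915, +0.7224)
∠(n_0, n_3) = 179.44°
δ = |180° − 179.44°| = 0.56°
0.56° ≤ 2α = 11.42°  →  valid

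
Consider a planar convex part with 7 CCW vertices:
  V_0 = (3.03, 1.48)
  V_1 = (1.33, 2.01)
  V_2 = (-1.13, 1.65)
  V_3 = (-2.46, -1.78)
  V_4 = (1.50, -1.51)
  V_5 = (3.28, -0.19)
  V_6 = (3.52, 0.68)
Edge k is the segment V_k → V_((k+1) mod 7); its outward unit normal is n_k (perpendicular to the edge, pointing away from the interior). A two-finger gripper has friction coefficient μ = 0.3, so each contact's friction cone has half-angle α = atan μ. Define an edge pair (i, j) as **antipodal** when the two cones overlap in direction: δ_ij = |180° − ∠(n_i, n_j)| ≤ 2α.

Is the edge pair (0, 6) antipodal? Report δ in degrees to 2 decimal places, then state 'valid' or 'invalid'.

α = atan 0.3 = 16.70°;  2α = 33.40°
edge 0: e_0 = (-1.70, +0.53);  n_0 = (+0.2976, +0.9547)
edge 6: e_6 = (-0.49, +0.80);  n_6 = (+0.8528, +0.5223)
∠(n_0, n_6) = 41.20°
δ = |180° − 41.20°| = 138.80°
138.80° > 2α = 33.40°  →  invalid

δ = 138.80°, invalid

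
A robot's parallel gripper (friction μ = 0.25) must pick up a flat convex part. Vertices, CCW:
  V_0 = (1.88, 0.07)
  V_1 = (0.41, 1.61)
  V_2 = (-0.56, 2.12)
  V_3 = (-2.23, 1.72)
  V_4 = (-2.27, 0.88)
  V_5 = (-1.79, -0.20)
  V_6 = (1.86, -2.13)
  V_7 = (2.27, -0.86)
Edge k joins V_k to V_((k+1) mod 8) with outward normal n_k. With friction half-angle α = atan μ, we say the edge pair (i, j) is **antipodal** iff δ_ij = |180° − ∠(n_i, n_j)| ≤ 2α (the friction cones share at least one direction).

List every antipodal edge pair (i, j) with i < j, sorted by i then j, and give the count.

count = 6; pairs: (0,4), (0,5), (1,5), (3,6), (3,7), (4,7)

α = atan 0.25 = 14.04°;  2α = 28.07°
n_0 = (+0.7234, +0.6905)
n_1 = (+0.4654, +0.8851)
n_2 = (-0.2329, +0.9725)
n_3 = (-0.9989, +0.0476)
n_4 = (-0.9138, -0.4061)
n_5 = (-0.4674, -0.8840)
n_6 = (+0.9516, -0.3072)
n_7 = (+0.9222, +0.3867)
  (0,1): δ = 161.40°  ·
  (0,2): δ = 120.20°  ·
  (0,3): δ = 46.39°  ·
  (0,4): δ = 19.71°  ✓
  (0,5): δ = 18.46°  ✓
  (0,6): δ = 118.44°  ·
  (0,7): δ = 159.08°  ·
  (1,2): δ = 138.80°  ·
  (1,3): δ = 64.99°  ·
  (1,4): δ = 38.30°  ·
  (1,5): δ = 0.13°  ✓
  (1,6): δ = 99.84°  ·
  (1,7): δ = 140.49°  ·
  (2,3): δ = 106.20°  ·
  (2,4): δ = 79.51°  ·
  (2,5): δ = 41.34°  ·
  (2,6): δ = 58.64°  ·
  (2,7): δ = 99.28°  ·
  (3,4): δ = 153.31°  ·
  (3,5): δ = 115.14°  ·
  (3,6): δ = 15.17°  ✓
  (3,7): δ = 25.48°  ✓
  (4,5): δ = 141.83°  ·
  (4,6): δ = 41.85°  ·
  (4,7): δ = 1.21°  ✓
  (5,6): δ = 80.02°  ·
  (5,7): δ = 39.38°  ·
  (6,7): δ = 139.36°  ·
antipodal pairs: 6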